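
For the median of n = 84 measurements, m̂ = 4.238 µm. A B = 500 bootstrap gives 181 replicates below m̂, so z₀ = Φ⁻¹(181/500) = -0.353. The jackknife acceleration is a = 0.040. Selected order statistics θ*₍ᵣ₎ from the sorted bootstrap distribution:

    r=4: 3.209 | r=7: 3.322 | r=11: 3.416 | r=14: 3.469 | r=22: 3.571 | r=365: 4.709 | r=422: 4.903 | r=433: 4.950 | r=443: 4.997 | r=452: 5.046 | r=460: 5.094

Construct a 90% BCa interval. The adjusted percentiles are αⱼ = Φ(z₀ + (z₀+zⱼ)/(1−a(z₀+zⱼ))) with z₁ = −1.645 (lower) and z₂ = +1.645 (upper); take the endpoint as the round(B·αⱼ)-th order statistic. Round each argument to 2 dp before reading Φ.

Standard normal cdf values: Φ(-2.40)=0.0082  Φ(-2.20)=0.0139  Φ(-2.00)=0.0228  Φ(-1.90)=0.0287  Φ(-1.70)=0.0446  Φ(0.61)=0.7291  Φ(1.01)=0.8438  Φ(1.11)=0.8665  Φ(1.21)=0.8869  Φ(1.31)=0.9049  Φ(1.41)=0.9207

Lower: z₀ + z₁ = -0.353 + (-1.645) = -1.998; 1 − a(z₀+z₁) = 1 − (0.040)(-1.998) = 1.0799; argument = -0.353 + (-1.998)/1.0799 = -2.2031 → -2.20.
α₁ = Φ(-2.20) = 0.0139; rank = round(500 × 0.0139) = 7; θ*₍7₎ = 3.322.
Upper: z₀ + z₂ = 1.292; 1 − a(z₀+z₂) = 0.9483; argument = 1.0094 → 1.01; α₂ = 0.8438; rank = 422; θ*₍422₎ = 4.903.

(3.322, 4.903)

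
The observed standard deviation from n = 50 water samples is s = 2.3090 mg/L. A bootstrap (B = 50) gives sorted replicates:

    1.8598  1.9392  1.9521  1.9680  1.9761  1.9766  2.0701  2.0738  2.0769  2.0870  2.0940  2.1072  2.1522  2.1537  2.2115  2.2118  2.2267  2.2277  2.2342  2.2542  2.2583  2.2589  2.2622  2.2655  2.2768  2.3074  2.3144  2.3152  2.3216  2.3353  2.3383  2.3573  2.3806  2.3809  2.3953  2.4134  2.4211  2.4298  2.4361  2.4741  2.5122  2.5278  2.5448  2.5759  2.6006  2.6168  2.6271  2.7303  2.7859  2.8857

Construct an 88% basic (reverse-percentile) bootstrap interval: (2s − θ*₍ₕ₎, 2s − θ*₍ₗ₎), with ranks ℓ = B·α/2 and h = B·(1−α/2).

(1.9909, 2.6659)

Percentile endpoints at ranks 3 and 47: θ*₍3₎ = 1.9521, θ*₍47₎ = 2.6271.
Basic interval reflects these around s:
  lower = 2 × 2.3090 − 2.6271 = 1.9909
  upper = 2 × 2.3090 − 1.9521 = 2.6659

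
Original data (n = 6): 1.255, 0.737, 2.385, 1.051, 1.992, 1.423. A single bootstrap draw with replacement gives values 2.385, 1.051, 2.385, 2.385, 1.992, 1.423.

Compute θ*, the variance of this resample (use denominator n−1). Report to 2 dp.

θ* = 0.33

Mean = 1.9368; sum of squared deviations = 1.6543
s² = 1.6543 / 5 = 0.3309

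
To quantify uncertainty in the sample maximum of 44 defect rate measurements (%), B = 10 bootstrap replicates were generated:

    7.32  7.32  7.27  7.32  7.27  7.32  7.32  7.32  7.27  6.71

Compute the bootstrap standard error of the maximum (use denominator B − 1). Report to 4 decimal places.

Bootstrap SE is the standard deviation of the 10 replicate maximums.
Mean of replicates: (7.32 + 7.32 + 7.27 + 7.32 + 7.27 + 7.32 + 7.32 + 7.32 + 7.27 + 6.71) / 10 = 72.44000 / 10 = 7.24400
Sum of squared deviations: (+0.07600)² + (+0.07600)² + (+0.02600)² + (+0.07600)² + (+0.02600)² + (+0.07600)² + (+0.07600)² + (+0.07600)² + (+0.02600)² + (−0.53400)² = 0.32184
Variance = 0.32184 / 9 = 0.03576
SE* = √0.03576

SE* = 0.1891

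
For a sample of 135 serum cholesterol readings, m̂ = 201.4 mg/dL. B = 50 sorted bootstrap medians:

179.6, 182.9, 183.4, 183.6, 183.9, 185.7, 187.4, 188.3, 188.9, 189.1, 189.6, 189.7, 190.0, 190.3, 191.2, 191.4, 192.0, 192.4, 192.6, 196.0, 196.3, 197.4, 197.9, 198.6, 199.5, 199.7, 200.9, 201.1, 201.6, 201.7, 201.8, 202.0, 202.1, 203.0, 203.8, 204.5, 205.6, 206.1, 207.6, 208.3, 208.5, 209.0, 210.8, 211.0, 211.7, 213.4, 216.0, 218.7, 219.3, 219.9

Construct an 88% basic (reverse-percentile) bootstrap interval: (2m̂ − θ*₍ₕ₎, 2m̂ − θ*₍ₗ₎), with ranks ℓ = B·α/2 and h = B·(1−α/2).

Percentile endpoints at ranks 3 and 47: θ*₍3₎ = 183.4, θ*₍47₎ = 216.0.
Basic interval reflects these around m̂:
  lower = 2 × 201.4 − 216.0 = 186.8
  upper = 2 × 201.4 − 183.4 = 219.4

(186.8, 219.4)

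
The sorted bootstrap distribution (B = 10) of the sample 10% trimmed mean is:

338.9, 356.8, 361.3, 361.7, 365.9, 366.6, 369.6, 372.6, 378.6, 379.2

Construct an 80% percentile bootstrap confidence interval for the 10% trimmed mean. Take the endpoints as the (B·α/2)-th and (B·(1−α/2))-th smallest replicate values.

α = 0.20; lower rank = 10 × 0.100 = 1; upper rank = 10 × 0.900 = 9.
The 1st smallest replicate is 338.9; the 9th is 378.6.

(338.9, 378.6)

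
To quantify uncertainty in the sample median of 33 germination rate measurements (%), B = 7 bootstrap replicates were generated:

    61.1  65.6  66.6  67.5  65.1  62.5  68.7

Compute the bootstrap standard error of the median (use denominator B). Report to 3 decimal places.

SE* = 2.499

Bootstrap SE is the standard deviation of the 7 replicate medians.
Mean of replicates: (61.1 + 65.6 + 66.6 + 67.5 + 65.1 + 62.5 + 68.7) / 7 = 457.1000 / 7 = 65.3000
Sum of squared deviations: (−4.2000)² + (+0.3000)² + (+1.3000)² + (+2.2000)² + (−0.2000)² + (−2.8000)² + (+3.4000)² = 43.7000
Variance = 43.7000 / 7 = 6.2429
SE* = √6.2429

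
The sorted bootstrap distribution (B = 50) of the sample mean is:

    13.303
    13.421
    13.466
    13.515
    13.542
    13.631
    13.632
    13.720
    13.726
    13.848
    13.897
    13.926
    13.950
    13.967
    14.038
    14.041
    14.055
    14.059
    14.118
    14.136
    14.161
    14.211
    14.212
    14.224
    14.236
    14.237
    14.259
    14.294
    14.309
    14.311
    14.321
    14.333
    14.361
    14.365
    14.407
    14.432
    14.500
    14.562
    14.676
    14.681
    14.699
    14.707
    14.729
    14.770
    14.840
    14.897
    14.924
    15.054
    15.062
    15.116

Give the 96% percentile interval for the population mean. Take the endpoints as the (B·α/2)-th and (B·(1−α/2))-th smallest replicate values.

(13.303, 15.062)

α = 0.04; lower rank = 50 × 0.020 = 1; upper rank = 50 × 0.980 = 49.
The 1st smallest replicate is 13.303; the 49th is 15.062.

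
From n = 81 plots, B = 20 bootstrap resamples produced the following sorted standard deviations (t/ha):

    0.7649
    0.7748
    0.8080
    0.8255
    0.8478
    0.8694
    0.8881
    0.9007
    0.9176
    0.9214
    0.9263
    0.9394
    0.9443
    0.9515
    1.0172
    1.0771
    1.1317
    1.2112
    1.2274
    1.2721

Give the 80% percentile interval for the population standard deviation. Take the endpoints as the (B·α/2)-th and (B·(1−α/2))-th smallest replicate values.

α = 0.20; lower rank = 20 × 0.100 = 2; upper rank = 20 × 0.900 = 18.
The 2nd smallest replicate is 0.7748; the 18th is 1.2112.

(0.7748, 1.2112)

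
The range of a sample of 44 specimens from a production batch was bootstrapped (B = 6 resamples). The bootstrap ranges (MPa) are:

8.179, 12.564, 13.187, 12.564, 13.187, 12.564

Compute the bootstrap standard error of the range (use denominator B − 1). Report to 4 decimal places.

Bootstrap SE is the standard deviation of the 6 replicate ranges.
Mean of replicates: (8.179 + 12.564 + 13.187 + 12.564 + 13.187 + 12.564) / 6 = 72.24500 / 6 = 12.04083
Sum of squared deviations: (−3.86183)² + (+0.52317)² + (+1.14617)² + (+0.52317)² + (+1.14617)² + (+0.52317)² = 18.36226
Variance = 18.36226 / 5 = 3.67245
SE* = √3.67245

SE* = 1.9164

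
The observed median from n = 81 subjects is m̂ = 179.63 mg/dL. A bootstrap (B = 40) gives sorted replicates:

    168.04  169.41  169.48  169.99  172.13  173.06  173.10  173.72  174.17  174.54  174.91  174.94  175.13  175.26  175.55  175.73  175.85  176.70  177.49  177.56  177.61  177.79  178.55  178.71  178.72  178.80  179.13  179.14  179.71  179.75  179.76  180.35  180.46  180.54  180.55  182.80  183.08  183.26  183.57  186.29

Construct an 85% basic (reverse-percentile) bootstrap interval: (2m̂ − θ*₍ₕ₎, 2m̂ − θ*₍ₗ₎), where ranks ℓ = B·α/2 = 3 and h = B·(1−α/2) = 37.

Percentile endpoints at ranks 3 and 37: θ*₍3₎ = 169.48, θ*₍37₎ = 183.08.
Basic interval reflects these around m̂:
  lower = 2 × 179.63 − 183.08 = 176.18
  upper = 2 × 179.63 − 169.48 = 189.78

(176.18, 189.78)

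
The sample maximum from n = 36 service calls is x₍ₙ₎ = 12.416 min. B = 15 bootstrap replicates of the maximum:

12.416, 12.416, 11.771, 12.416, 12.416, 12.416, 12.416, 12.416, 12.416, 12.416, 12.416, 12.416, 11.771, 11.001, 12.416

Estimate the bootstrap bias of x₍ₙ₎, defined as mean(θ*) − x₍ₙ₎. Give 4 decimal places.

bias = −0.1803

mean(θ*) = (12.416 + 12.416 + 11.771 + 12.416 + 12.416 + 12.416 + 12.416 + 12.416 + 12.416 + 12.416 + 12.416 + 12.416 + 11.771 + 11.001 + 12.416) / 15 = 12.23567
bias = 12.23567 − 12.416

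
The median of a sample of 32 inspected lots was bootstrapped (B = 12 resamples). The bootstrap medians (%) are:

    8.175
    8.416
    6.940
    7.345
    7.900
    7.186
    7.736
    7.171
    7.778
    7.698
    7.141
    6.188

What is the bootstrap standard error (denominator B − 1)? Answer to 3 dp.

Bootstrap SE is the standard deviation of the 12 replicate medians.
Mean of replicates: (8.175 + 8.416 + 6.940 + 7.345 + 7.900 + 7.186 + 7.736 + 7.171 + 7.778 + 7.698 + 7.141 + 6.188) / 12 = 89.6740 / 12 = 7.4728
Sum of squared deviations: (+0.7022)² + (+0.9432)² + (−0.5328)² + (−0.1278)² + (+0.4272)² + (−0.2868)² + (+0.2632)² + (−0.3018)² + (+0.3052)² + (+0.2252)² + (−0.3318)² + (−1.2848)² = 4.0127
Variance = 4.0127 / 11 = 0.3648
SE* = √0.3648

SE* = 0.604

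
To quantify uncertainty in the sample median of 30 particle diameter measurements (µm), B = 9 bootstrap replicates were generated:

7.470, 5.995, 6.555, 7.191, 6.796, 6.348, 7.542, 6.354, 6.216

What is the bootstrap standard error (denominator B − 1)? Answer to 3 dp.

SE* = 0.564

Bootstrap SE is the standard deviation of the 9 replicate medians.
Mean of replicates: (7.470 + 5.995 + 6.555 + 7.191 + 6.796 + 6.348 + 7.542 + 6.354 + 6.216) / 9 = 60.4670 / 9 = 6.7186
Sum of squared deviations: (+0.7514)² + (−0.7236)² + (−0.1636)² + (+0.4724)² + (+0.0774)² + (−0.3706)² + (+0.8234)² + (−0.3646)² + (−0.5026)² = 2.5450
Variance = 2.5450 / 8 = 0.3181
SE* = √0.3181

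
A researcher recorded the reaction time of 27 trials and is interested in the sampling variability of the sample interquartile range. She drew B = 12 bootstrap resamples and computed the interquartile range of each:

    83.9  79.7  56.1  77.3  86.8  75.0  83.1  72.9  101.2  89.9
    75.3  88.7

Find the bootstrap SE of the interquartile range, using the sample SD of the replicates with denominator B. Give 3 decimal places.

Bootstrap SE is the standard deviation of the 12 replicate interquartile ranges.
Mean of replicates: (83.9 + 79.7 + 56.1 + 77.3 + 86.8 + 75.0 + 83.1 + 72.9 + 101.2 + 89.9 + 75.3 + 88.7) / 12 = 969.9000 / 12 = 80.8250
Sum of squared deviations: (+3.0750)² + (−1.1250)² + (−24.7250)² + (−3.5250)² + (+5.9750)² + (−5.8250)² + (+2.2750)² + (−7.9250)² + (+20.3750)² + (+9.0750)² + (−5.5250)² + (+7.8750)² = 1362.1225
Variance = 1362.1225 / 12 = 113.5102
SE* = √113.5102

SE* = 10.654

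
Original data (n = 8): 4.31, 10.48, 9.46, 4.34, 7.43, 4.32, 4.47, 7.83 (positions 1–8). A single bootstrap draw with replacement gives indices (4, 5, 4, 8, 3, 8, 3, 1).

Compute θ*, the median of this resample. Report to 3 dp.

θ* = 7.630

Resample values: 4.34, 7.43, 4.34, 7.83, 9.46, 7.83, 9.46, 4.31.
Sorted: 4.31, 4.34, 4.34, 7.43, 7.83, 7.83, 9.46, 9.46
Median = average of the two middle values = 7.630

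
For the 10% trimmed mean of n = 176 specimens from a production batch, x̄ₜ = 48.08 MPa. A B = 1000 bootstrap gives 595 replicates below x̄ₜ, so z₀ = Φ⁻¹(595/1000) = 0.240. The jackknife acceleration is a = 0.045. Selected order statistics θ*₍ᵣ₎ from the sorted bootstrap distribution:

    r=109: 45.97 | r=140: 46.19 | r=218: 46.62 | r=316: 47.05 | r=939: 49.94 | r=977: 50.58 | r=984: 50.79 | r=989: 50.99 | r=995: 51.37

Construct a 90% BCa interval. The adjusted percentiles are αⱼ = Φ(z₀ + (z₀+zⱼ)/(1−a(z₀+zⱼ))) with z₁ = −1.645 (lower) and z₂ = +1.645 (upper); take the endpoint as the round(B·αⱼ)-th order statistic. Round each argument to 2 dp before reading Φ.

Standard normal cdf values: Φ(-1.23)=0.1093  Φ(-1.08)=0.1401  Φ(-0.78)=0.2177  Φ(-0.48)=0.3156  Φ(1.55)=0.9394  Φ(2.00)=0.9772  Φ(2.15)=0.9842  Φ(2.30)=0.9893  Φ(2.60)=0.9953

Lower: z₀ + z₁ = 0.240 + (-1.645) = -1.405; 1 − a(z₀+z₁) = 1 − (0.045)(-1.405) = 1.0632; argument = 0.240 + (-1.405)/1.0632 = -1.0815 → -1.08.
α₁ = Φ(-1.08) = 0.1401; rank = round(1000 × 0.1401) = 140; θ*₍140₎ = 46.19.
Upper: z₀ + z₂ = 1.885; 1 − a(z₀+z₂) = 0.9152; argument = 2.2997 → 2.30; α₂ = 0.9893; rank = 989; θ*₍989₎ = 50.99.

(46.19, 50.99)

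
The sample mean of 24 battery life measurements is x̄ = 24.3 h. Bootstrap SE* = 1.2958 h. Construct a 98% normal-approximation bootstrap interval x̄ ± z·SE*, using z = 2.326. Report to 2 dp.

(21.29, 27.31)

Margin = 2.326 × 1.2958 = 3.014
Interval: 24.3 ± 3.014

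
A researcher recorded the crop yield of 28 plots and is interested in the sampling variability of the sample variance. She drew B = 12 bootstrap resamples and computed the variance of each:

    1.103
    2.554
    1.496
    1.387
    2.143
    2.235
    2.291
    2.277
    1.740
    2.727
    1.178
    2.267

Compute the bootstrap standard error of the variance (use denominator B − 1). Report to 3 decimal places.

Bootstrap SE is the standard deviation of the 12 replicate variances.
Mean of replicates: (1.103 + 2.554 + 1.496 + 1.387 + 2.143 + 2.235 + 2.291 + 2.277 + 1.740 + 2.727 + 1.178 + 2.267) / 12 = 23.3980 / 12 = 1.9498
Sum of squared deviations: (−0.8468)² + (+0.6042)² + (−0.4538)² + (−0.5628)² + (+0.1932)² + (+0.2852)² + (+0.3412)² + (+0.3272)² + (−0.2098)² + (+0.7772)² + (−0.7718)² + (+0.3172)² = 3.2913
Variance = 3.2913 / 11 = 0.2992
SE* = √0.2992

SE* = 0.547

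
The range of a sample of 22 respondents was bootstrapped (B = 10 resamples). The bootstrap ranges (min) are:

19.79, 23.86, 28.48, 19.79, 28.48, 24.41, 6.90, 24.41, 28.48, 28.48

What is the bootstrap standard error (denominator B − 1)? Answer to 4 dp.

Bootstrap SE is the standard deviation of the 10 replicate ranges.
Mean of replicates: (19.79 + 23.86 + 28.48 + 19.79 + 28.48 + 24.41 + 6.90 + 24.41 + 28.48 + 28.48) / 10 = 233.08000 / 10 = 23.30800
Sum of squared deviations: (−3.51800)² + (+0.55200)² + (+5.17200)² + (−3.51800)² + (+5.17200)² + (+1.10200)² + (−16.40800)² + (+1.10200)² + (+5.17200)² + (+5.17200)² = 403.70696
Variance = 403.70696 / 9 = 44.85633
SE* = √44.85633

SE* = 6.6975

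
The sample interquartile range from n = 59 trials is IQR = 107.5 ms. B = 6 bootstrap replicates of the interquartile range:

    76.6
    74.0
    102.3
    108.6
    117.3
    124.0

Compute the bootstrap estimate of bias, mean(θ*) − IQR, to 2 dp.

mean(θ*) = (76.6 + 74.0 + 102.3 + 108.6 + 117.3 + 124.0) / 6 = 100.467
bias = 100.467 − 107.5

bias = −7.03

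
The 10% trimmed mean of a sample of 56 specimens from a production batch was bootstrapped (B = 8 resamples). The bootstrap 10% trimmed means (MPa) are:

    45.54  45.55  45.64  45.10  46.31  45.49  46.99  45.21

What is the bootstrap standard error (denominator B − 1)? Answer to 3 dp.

Bootstrap SE is the standard deviation of the 8 replicate 10% trimmed means.
Mean of replicates: (45.54 + 45.55 + 45.64 + 45.10 + 46.31 + 45.49 + 46.99 + 45.21) / 8 = 365.8300 / 8 = 45.7287
Sum of squared deviations: (−0.1887)² + (−0.1788)² + (−0.0887)² + (−0.6287)² + (+0.5813)² + (−0.2387)² + (+1.2613)² + (−0.5187)² = 2.7255
Variance = 2.7255 / 7 = 0.3894
SE* = √0.3894

SE* = 0.624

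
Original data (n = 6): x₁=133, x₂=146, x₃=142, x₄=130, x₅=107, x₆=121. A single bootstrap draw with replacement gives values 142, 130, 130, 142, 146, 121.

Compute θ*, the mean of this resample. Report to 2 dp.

θ* = 135.17

Mean = (142 + 130 + 130 + 142 + 146 + 121) / 6 = 811.0 / 6 = 135.17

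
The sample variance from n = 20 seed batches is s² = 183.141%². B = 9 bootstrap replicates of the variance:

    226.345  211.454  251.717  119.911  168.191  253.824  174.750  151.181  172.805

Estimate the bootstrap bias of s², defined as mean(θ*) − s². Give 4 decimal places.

mean(θ*) = (226.345 + 211.454 + 251.717 + 119.911 + 168.191 + 253.824 + 174.750 + 151.181 + 172.805) / 9 = 192.24200
bias = 192.24200 − 183.141

bias = +9.1010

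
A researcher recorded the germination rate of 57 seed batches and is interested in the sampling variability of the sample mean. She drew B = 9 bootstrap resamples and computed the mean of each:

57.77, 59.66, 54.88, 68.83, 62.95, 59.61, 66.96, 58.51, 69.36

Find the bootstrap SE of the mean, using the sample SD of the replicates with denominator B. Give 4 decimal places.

Bootstrap SE is the standard deviation of the 9 replicate means.
Mean of replicates: (57.77 + 59.66 + 54.88 + 68.83 + 62.95 + 59.61 + 66.96 + 58.51 + 69.36) / 9 = 558.53000 / 9 = 62.05889
Sum of squared deviations: (−4.28889)² + (−2.39889)² + (−7.17889)² + (+6.77111)² + (+0.89111)² + (−2.44889)² + (+4.90111)² + (−3.54889)² + (+7.30111)² = 218.24649
Variance = 218.24649 / 9 = 24.24961
SE* = √24.24961

SE* = 4.9244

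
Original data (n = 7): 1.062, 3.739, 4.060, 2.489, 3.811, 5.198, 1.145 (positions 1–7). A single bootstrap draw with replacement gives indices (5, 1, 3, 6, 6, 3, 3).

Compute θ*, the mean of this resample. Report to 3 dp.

Resample values: 3.811, 1.062, 4.060, 5.198, 5.198, 4.060, 4.060.
Mean = (3.811 + 1.062 + 4.060 + 5.198 + 5.198 + 4.060 + 4.060) / 7 = 27.4490 / 7 = 3.921

θ* = 3.921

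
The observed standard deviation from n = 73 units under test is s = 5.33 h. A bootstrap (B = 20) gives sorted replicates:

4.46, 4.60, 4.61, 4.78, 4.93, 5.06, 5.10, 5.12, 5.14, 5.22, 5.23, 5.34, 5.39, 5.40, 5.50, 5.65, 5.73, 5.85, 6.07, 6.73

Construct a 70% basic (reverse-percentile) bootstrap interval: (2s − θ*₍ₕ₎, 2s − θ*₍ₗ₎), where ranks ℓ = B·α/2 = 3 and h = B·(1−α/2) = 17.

(4.93, 6.05)

Percentile endpoints at ranks 3 and 17: θ*₍3₎ = 4.61, θ*₍17₎ = 5.73.
Basic interval reflects these around s:
  lower = 2 × 5.33 − 5.73 = 4.93
  upper = 2 × 5.33 − 4.61 = 6.05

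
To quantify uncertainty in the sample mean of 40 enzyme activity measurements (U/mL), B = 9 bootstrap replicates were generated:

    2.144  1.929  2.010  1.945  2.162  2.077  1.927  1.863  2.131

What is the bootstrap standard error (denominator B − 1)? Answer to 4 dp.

Bootstrap SE is the standard deviation of the 9 replicate means.
Mean of replicates: (2.144 + 1.929 + 2.010 + 1.945 + 2.162 + 2.077 + 1.927 + 1.863 + 2.131) / 9 = 18.18800 / 9 = 2.02089
Sum of squared deviations: (+0.12311)² + (−0.09189)² + (−0.01089)² + (−0.07589)² + (+0.14111)² + (+0.05611)² + (−0.09389)² + (−0.15789)² + (+0.11011)² = 0.09841
Variance = 0.09841 / 8 = 0.01230
SE* = √0.01230

SE* = 0.1109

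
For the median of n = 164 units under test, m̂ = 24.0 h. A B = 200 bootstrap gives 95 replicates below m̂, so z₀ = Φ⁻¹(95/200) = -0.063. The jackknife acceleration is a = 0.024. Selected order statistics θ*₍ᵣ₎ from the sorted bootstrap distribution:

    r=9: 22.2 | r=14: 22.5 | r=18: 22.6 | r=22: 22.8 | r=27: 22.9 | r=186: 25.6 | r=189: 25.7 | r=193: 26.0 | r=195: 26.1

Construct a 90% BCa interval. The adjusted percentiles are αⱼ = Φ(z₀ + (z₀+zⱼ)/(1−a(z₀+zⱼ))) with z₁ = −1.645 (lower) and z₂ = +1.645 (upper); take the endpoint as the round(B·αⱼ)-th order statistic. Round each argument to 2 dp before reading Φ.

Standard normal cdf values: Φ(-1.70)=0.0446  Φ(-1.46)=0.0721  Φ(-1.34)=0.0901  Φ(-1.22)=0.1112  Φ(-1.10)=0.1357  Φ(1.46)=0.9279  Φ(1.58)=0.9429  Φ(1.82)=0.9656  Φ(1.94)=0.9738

Lower: z₀ + z₁ = -0.063 + (-1.645) = -1.708; 1 − a(z₀+z₁) = 1 − (0.024)(-1.708) = 1.0410; argument = -0.063 + (-1.708)/1.0410 = -1.7037 → -1.70.
α₁ = Φ(-1.70) = 0.0446; rank = round(200 × 0.0446) = 9; θ*₍9₎ = 22.2.
Upper: z₀ + z₂ = 1.582; 1 − a(z₀+z₂) = 0.9620; argument = 1.5814 → 1.58; α₂ = 0.9429; rank = 189; θ*₍189₎ = 25.7.

(22.2, 25.7)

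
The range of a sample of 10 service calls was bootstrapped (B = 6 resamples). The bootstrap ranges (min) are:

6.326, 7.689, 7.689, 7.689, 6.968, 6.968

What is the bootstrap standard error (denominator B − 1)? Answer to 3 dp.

Bootstrap SE is the standard deviation of the 6 replicate ranges.
Mean of replicates: (6.326 + 7.689 + 7.689 + 7.689 + 6.968 + 6.968) / 6 = 43.3290 / 6 = 7.2215
Sum of squared deviations: (−0.8955)² + (+0.4675)² + (+0.4675)² + (+0.4675)² + (−0.2535)² + (−0.2535)² = 1.5861
Variance = 1.5861 / 5 = 0.3172
SE* = √0.3172

SE* = 0.563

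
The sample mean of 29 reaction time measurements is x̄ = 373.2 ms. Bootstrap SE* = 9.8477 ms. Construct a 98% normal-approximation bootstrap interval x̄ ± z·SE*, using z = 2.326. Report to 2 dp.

(350.29, 396.11)

Margin = 2.326 × 9.8477 = 22.906
Interval: 373.2 ± 22.906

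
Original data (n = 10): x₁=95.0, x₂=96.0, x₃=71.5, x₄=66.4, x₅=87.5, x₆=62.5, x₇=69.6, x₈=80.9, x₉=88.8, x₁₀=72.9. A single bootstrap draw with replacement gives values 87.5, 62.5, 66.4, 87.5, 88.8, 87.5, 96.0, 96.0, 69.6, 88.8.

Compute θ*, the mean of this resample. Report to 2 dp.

Mean = (87.5 + 62.5 + 66.4 + 87.5 + 88.8 + 87.5 + 96.0 + 96.0 + 69.6 + 88.8) / 10 = 830.60 / 10 = 83.06

θ* = 83.06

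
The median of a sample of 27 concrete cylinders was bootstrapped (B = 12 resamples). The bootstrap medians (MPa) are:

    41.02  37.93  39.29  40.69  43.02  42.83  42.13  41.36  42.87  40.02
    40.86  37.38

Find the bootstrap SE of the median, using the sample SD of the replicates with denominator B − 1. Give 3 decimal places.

SE* = 1.866

Bootstrap SE is the standard deviation of the 12 replicate medians.
Mean of replicates: (41.02 + 37.93 + 39.29 + 40.69 + 43.02 + 42.83 + 42.13 + 41.36 + 42.87 + 40.02 + 40.86 + 37.38) / 12 = 489.4000 / 12 = 40.7833
Sum of squared deviations: (+0.2367)² + (−2.8533)² + (−1.4933)² + (−0.0933)² + (+2.2367)² + (+2.0467)² + (+1.3467)² + (+0.5767)² + (+2.0867)² + (−0.7633)² + (+0.0767)² + (−3.4033)² = 38.2993
Variance = 38.2993 / 11 = 3.4818
SE* = √3.4818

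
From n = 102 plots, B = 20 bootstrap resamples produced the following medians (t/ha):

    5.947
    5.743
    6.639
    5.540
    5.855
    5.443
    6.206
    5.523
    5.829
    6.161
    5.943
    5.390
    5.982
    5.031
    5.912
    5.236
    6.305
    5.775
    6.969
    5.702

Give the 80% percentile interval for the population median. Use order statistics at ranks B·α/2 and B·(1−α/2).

Sorted replicates: 5.031, 5.236, 5.390, 5.443, 5.523, 5.540, 5.702, 5.743, 5.775, 5.829, 5.855, 5.912, 5.943, 5.947, 5.982, 6.161, 6.206, 6.305, 6.639, 6.969
α = 0.20; lower rank = 20 × 0.100 = 2; upper rank = 20 × 0.900 = 18.
The 2nd smallest replicate is 5.236; the 18th is 6.305.

(5.236, 6.305)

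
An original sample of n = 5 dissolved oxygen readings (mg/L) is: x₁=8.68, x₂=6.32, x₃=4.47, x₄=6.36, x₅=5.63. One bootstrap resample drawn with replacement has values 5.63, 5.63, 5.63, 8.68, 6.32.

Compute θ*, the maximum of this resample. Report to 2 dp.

Maximum = 8.68

θ* = 8.68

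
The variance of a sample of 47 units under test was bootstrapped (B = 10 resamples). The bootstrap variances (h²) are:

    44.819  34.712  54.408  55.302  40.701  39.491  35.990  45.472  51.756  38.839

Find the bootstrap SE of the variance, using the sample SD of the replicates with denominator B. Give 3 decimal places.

Bootstrap SE is the standard deviation of the 10 replicate variances.
Mean of replicates: (44.819 + 34.712 + 54.408 + 55.302 + 40.701 + 39.491 + 35.990 + 45.472 + 51.756 + 38.839) / 10 = 441.4900 / 10 = 44.1490
Sum of squared deviations: (+0.6700)² + (−9.4370)² + (+10.2590)² + (+11.1530)² + (−3.4480)² + (−4.6580)² + (−8.1590)² + (+1.3230)² + (+7.6070)² + (−5.3100)² = 507.1102
Variance = 507.1102 / 10 = 50.7110
SE* = √50.7110

SE* = 7.121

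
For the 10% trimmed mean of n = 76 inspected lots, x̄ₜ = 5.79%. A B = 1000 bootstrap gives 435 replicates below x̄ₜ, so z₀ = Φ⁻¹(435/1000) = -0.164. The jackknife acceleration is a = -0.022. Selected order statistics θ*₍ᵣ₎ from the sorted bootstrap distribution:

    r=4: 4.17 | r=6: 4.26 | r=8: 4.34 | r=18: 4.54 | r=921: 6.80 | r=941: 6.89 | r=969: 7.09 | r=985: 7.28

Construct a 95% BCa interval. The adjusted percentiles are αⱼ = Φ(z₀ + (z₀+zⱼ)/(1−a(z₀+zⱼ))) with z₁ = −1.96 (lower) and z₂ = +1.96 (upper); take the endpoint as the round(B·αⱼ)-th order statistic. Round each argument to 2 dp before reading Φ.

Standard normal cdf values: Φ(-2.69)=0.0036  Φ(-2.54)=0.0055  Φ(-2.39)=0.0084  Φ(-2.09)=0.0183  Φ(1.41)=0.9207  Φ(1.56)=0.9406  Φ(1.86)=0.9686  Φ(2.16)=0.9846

(4.34, 6.89)

Lower: z₀ + z₁ = -0.164 + (-1.960) = -2.124; 1 − a(z₀+z₁) = 1 − (-0.022)(-2.124) = 0.9533; argument = -0.164 + (-2.124)/0.9533 = -2.3921 → -2.39.
α₁ = Φ(-2.39) = 0.0084; rank = round(1000 × 0.0084) = 8; θ*₍8₎ = 4.34.
Upper: z₀ + z₂ = 1.796; 1 − a(z₀+z₂) = 1.0395; argument = 1.5637 → 1.56; α₂ = 0.9406; rank = 941; θ*₍941₎ = 6.89.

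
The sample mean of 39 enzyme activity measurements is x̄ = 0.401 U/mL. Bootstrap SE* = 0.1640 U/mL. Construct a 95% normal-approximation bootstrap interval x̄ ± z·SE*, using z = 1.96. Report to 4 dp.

Margin = 1.96 × 0.1640 = 0.32144
Interval: 0.401 ± 0.32144

(0.0796, 0.7224)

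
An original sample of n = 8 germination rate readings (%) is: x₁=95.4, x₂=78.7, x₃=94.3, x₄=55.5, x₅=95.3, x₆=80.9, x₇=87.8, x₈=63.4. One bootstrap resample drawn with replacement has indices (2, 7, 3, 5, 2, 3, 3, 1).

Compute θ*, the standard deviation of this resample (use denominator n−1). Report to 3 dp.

θ* = 7.297

Resample values: 78.7, 87.8, 94.3, 95.3, 78.7, 94.3, 94.3, 95.4.
Mean = 89.8500; sum of squared deviations = 372.7600
s² = 372.7600 / 7 = 53.2514
s = √53.2514 = 7.297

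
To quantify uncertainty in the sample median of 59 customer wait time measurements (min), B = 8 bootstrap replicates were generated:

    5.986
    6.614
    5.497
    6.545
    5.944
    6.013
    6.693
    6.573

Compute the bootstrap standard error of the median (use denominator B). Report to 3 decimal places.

SE* = 0.404

Bootstrap SE is the standard deviation of the 8 replicate medians.
Mean of replicates: (5.986 + 6.614 + 5.497 + 6.545 + 5.944 + 6.013 + 6.693 + 6.573) / 8 = 49.8650 / 8 = 6.2331
Sum of squared deviations: (−0.2471)² + (+0.3809)² + (−0.7361)² + (+0.3119)² + (−0.2891)² + (−0.2201)² + (+0.4599)² + (+0.3399)² = 1.3043
Variance = 1.3043 / 8 = 0.1630
SE* = √0.1630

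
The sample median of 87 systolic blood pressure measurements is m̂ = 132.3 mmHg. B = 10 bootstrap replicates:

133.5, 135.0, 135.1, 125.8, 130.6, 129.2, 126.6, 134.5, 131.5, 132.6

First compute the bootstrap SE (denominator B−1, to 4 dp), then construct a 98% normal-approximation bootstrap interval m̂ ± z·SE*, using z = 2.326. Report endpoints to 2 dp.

(124.47, 140.13)

Mean of replicates = 131.4400; sum of squared deviations = 101.9840; SE* = √(101.9840/9) = 3.3662
Margin = 2.326 × 3.3662 = 7.830
Interval: 132.3 ± 7.830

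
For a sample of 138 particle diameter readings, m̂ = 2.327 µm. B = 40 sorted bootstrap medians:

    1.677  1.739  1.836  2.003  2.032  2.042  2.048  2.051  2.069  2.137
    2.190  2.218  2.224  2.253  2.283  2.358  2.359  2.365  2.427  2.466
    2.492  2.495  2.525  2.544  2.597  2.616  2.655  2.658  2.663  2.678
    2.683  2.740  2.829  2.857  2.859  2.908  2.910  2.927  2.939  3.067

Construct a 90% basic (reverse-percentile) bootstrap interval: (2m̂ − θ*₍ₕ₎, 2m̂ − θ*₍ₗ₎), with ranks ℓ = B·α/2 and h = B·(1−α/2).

(1.727, 2.915)

Percentile endpoints at ranks 2 and 38: θ*₍2₎ = 1.739, θ*₍38₎ = 2.927.
Basic interval reflects these around m̂:
  lower = 2 × 2.327 − 2.927 = 1.727
  upper = 2 × 2.327 − 1.739 = 2.915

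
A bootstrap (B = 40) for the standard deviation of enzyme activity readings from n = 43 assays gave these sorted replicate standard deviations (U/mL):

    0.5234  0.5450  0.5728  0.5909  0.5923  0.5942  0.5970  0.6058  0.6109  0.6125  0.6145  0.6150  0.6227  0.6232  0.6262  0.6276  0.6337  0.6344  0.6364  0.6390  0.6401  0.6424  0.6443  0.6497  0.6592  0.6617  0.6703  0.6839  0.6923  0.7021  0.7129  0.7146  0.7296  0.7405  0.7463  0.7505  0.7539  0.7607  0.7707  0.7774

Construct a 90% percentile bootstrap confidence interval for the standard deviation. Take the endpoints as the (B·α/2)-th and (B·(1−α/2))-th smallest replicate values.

(0.5450, 0.7607)

α = 0.10; lower rank = 40 × 0.050 = 2; upper rank = 40 × 0.950 = 38.
The 2nd smallest replicate is 0.5450; the 38th is 0.7607.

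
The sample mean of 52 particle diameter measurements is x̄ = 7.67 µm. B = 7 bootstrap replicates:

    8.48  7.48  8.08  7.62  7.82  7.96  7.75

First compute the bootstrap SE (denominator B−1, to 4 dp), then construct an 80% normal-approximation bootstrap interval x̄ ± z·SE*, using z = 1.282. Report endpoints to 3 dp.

Mean of replicates = 7.8843; sum of squared deviations = 0.6544; SE* = √(0.6544/6) = 0.3302
Margin = 1.282 × 0.3302 = 0.4233
Interval: 7.67 ± 0.4233

(7.247, 8.093)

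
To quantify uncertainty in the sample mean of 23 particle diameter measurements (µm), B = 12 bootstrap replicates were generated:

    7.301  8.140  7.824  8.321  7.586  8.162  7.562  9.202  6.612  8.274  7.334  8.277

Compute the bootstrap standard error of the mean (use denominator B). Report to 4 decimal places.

Bootstrap SE is the standard deviation of the 12 replicate means.
Mean of replicates: (7.301 + 8.140 + 7.824 + 8.321 + 7.586 + 8.162 + 7.562 + 9.202 + 6.612 + 8.274 + 7.334 + 8.277) / 12 = 94.59500 / 12 = 7.88292
Sum of squared deviations: (−0.58192)² + (+0.25708)² + (−0.05892)² + (+0.43808)² + (−0.29692)² + (+0.27908)² + (−0.32092)² + (+1.31908)² + (−1.27092)² + (+0.39108)² + (−0.54892)² + (+0.39408)² = 4.83391
Variance = 4.83391 / 12 = 0.40283
SE* = √0.40283

SE* = 0.6347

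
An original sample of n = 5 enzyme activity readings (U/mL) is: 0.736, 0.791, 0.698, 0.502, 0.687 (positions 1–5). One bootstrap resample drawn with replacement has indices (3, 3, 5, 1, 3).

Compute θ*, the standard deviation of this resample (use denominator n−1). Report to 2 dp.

Resample values: 0.698, 0.698, 0.687, 0.736, 0.698.
Mean = 0.7034; sum of squared deviations = 0.0014
s² = 0.0014 / 4 = 0.0004
s = √0.0004 = 0.02

θ* = 0.02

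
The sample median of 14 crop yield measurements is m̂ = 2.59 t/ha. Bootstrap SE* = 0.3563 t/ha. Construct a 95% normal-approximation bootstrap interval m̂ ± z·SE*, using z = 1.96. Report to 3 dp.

(1.892, 3.288)

Margin = 1.96 × 0.3563 = 0.6983
Interval: 2.59 ± 0.6983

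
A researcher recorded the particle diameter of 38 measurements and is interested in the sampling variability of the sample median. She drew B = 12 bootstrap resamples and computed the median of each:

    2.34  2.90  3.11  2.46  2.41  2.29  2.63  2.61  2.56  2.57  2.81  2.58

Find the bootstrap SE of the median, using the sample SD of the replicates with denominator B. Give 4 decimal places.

SE* = 0.2268

Bootstrap SE is the standard deviation of the 12 replicate medians.
Mean of replicates: (2.34 + 2.90 + 3.11 + 2.46 + 2.41 + 2.29 + 2.63 + 2.61 + 2.56 + 2.57 + 2.81 + 2.58) / 12 = 31.27000 / 12 = 2.60583
Sum of squared deviations: (−0.26583)² + (+0.29417)² + (+0.50417)² + (−0.14583)² + (−0.19583)² + (−0.31583)² + (+0.02417)² + (+0.00417)² + (−0.04583)² + (−0.03583)² + (+0.20417)² + (−0.02583)² = 0.61709
Variance = 0.61709 / 12 = 0.05142
SE* = √0.05142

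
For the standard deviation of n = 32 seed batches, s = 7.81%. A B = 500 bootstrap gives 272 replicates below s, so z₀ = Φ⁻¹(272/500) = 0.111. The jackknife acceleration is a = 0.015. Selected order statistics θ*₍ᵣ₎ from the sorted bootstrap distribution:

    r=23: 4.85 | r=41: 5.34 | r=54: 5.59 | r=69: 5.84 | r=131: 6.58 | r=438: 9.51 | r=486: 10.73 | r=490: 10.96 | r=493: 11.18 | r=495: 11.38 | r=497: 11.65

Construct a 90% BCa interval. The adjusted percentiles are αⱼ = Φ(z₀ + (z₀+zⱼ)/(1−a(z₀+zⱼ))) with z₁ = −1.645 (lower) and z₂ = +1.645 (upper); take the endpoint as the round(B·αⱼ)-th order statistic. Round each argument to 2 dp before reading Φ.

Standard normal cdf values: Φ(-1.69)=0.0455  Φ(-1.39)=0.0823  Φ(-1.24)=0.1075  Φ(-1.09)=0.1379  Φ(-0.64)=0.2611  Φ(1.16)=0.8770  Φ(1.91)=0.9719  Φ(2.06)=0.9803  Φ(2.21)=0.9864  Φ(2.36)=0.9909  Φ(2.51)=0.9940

Lower: z₀ + z₁ = 0.111 + (-1.645) = -1.534; 1 − a(z₀+z₁) = 1 − (0.015)(-1.534) = 1.0230; argument = 0.111 + (-1.534)/1.0230 = -1.3885 → -1.39.
α₁ = Φ(-1.39) = 0.0823; rank = round(500 × 0.0823) = 41; θ*₍41₎ = 5.34.
Upper: z₀ + z₂ = 1.756; 1 − a(z₀+z₂) = 0.9737; argument = 1.9145 → 1.91; α₂ = 0.9719; rank = 486; θ*₍486₎ = 10.73.

(5.34, 10.73)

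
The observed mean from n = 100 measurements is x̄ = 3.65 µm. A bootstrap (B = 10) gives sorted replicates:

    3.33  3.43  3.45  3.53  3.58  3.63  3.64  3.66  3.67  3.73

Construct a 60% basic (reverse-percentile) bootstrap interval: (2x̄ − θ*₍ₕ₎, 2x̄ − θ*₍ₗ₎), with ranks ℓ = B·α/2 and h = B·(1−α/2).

(3.64, 3.87)

Percentile endpoints at ranks 2 and 8: θ*₍2₎ = 3.43, θ*₍8₎ = 3.66.
Basic interval reflects these around x̄:
  lower = 2 × 3.65 − 3.66 = 3.64
  upper = 2 × 3.65 − 3.43 = 3.87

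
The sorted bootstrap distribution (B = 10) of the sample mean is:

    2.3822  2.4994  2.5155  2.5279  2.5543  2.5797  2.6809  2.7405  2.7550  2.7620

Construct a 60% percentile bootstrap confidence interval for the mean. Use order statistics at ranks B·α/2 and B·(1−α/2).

(2.4994, 2.7405)

α = 0.40; lower rank = 10 × 0.200 = 2; upper rank = 10 × 0.800 = 8.
The 2nd smallest replicate is 2.4994; the 8th is 2.7405.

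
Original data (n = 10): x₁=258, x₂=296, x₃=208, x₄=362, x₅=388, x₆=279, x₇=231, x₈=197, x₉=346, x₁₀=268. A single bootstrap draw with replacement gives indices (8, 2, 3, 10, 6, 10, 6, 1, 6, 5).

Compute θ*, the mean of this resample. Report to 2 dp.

Resample values: 197, 296, 208, 268, 279, 268, 279, 258, 279, 388.
Mean = (197 + 296 + 208 + 268 + 279 + 268 + 279 + 258 + 279 + 388) / 10 = 2720.0 / 10 = 272.00

θ* = 272.00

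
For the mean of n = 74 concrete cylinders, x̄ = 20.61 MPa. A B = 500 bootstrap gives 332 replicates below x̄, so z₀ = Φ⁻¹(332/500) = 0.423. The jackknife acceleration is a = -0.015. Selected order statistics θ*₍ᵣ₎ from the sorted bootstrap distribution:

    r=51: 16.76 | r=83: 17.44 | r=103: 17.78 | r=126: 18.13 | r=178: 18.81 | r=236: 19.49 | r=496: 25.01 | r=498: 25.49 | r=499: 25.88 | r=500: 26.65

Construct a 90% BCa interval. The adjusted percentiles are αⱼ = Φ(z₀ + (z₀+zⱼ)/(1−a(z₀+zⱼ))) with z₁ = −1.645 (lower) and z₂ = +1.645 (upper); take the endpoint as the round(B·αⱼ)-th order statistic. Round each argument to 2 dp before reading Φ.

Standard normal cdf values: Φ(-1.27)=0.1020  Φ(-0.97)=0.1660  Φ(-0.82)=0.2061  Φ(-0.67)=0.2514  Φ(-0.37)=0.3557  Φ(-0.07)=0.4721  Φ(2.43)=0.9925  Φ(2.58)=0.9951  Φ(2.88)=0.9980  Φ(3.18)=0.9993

(17.78, 25.01)

Lower: z₀ + z₁ = 0.423 + (-1.645) = -1.222; 1 − a(z₀+z₁) = 1 − (-0.015)(-1.222) = 0.9817; argument = 0.423 + (-1.222)/0.9817 = -0.8218 → -0.82.
α₁ = Φ(-0.82) = 0.2061; rank = round(500 × 0.2061) = 103; θ*₍103₎ = 17.78.
Upper: z₀ + z₂ = 2.068; 1 − a(z₀+z₂) = 1.0310; argument = 2.4288 → 2.43; α₂ = 0.9925; rank = 496; θ*₍496₎ = 25.01.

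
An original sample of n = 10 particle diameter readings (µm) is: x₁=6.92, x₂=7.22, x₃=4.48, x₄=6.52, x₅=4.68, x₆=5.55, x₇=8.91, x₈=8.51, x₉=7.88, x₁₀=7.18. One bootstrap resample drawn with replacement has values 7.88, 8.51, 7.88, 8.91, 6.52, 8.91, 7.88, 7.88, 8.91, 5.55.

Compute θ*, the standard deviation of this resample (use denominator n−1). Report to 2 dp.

Mean = 7.8830; sum of squared deviations = 10.8580
s² = 10.8580 / 9 = 1.2064
s = √1.2064 = 1.10

θ* = 1.10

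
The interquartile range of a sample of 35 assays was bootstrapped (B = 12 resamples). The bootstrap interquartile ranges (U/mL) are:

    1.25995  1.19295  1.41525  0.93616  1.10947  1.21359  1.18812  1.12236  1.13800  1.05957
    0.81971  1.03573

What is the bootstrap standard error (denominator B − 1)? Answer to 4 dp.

SE* = 0.1539

Bootstrap SE is the standard deviation of the 12 replicate interquartile ranges.
Mean of replicates: (1.25995 + 1.19295 + 1.41525 + 0.93616 + 1.10947 + 1.21359 + 1.18812 + 1.12236 + 1.13800 + 1.05957 + 0.81971 + 1.03573) / 12 = 13.490860 / 12 = 1.124238
Sum of squared deviations: (+0.135712)² + (+0.068712)² + (+0.291012)² + (−0.188078)² + (−0.014768)² + (+0.089352)² + (+0.063882)² + (−0.001878)² + (+0.013762)² + (−0.064668)² + (−0.304528)² + (−0.088508)² = 0.260429
Variance = 0.260429 / 11 = 0.023675
SE* = √0.023675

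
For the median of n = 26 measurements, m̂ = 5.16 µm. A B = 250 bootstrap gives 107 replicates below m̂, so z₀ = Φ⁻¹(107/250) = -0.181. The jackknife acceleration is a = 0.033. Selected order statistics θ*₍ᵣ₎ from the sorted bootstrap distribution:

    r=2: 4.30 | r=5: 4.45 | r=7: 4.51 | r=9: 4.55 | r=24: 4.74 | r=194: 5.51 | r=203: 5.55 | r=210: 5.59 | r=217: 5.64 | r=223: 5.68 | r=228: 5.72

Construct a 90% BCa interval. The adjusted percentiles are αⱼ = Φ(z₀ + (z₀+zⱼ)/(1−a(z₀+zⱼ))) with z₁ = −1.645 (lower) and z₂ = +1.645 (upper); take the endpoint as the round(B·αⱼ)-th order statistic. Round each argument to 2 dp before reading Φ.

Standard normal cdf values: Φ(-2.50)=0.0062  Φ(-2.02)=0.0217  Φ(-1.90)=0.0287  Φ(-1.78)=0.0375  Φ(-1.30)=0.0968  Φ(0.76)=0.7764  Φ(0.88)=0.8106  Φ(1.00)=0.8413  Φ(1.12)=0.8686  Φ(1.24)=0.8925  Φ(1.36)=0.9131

(4.51, 5.72)

Lower: z₀ + z₁ = -0.181 + (-1.645) = -1.826; 1 − a(z₀+z₁) = 1 − (0.033)(-1.826) = 1.0603; argument = -0.181 + (-1.826)/1.0603 = -1.9032 → -1.90.
α₁ = Φ(-1.90) = 0.0287; rank = round(250 × 0.0287) = 7; θ*₍7₎ = 4.51.
Upper: z₀ + z₂ = 1.464; 1 − a(z₀+z₂) = 0.9517; argument = 1.3573 → 1.36; α₂ = 0.9131; rank = 228; θ*₍228₎ = 5.72.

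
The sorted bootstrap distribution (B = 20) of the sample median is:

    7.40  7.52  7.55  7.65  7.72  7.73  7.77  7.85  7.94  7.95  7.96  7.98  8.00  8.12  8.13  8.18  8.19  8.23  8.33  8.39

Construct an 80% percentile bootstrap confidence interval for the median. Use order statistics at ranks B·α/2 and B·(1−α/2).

(7.52, 8.23)

α = 0.20; lower rank = 20 × 0.100 = 2; upper rank = 20 × 0.900 = 18.
The 2nd smallest replicate is 7.52; the 18th is 8.23.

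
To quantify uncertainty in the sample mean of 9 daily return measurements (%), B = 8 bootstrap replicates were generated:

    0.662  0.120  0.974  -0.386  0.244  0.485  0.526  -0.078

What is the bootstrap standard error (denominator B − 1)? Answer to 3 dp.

SE* = 0.434

Bootstrap SE is the standard deviation of the 8 replicate means.
Mean of replicates: (0.662 + 0.120 + 0.974 + (-0.386) + 0.244 + 0.485 + 0.526 + (-0.078)) / 8 = 2.5470 / 8 = 0.3184
Sum of squared deviations: (+0.3436)² + (−0.1984)² + (+0.6556)² + (−0.7044)² + (−0.0744)² + (+0.1666)² + (+0.2076)² + (−0.3964)² = 1.3169
Variance = 1.3169 / 7 = 0.1881
SE* = √0.1881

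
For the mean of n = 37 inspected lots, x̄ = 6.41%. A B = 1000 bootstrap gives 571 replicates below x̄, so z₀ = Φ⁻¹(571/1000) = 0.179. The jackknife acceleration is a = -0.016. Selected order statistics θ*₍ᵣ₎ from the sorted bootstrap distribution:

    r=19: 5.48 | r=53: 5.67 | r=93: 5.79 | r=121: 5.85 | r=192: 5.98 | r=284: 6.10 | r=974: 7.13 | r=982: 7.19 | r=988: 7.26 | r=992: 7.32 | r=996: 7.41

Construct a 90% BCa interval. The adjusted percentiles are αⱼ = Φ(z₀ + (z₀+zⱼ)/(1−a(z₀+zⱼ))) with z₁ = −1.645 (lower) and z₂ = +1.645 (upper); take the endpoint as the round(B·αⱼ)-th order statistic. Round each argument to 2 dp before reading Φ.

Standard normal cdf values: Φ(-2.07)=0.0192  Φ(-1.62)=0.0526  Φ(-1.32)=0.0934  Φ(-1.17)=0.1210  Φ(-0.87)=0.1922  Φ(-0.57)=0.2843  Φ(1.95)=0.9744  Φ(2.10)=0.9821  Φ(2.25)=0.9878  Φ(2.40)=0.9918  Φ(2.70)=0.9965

Lower: z₀ + z₁ = 0.179 + (-1.645) = -1.466; 1 − a(z₀+z₁) = 1 − (-0.016)(-1.466) = 0.9765; argument = 0.179 + (-1.466)/0.9765 = -1.3222 → -1.32.
α₁ = Φ(-1.32) = 0.0934; rank = round(1000 × 0.0934) = 93; θ*₍93₎ = 5.79.
Upper: z₀ + z₂ = 1.824; 1 − a(z₀+z₂) = 1.0292; argument = 1.9513 → 1.95; α₂ = 0.9744; rank = 974; θ*₍974₎ = 7.13.

(5.79, 7.13)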